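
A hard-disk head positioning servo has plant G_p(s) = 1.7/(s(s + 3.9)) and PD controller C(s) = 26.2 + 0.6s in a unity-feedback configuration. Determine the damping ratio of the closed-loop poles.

ζ = 0.369

Forward path: (26.2 + 0.6s)·1.7/(s(s+3.9)). The closed-loop characteristic equation is s² + (3.9 + 1.7·0.6)s + 1.7·26.2 = 0.
That is s² + 4.92s + 44.54 = 0, so ω_n = 6.674 rad/s and ζ = 4.92/(2·6.674) = 0.3686.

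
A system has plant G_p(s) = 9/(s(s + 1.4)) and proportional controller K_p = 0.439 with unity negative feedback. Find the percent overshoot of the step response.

30.7%

Closed-loop characteristic equation: s² + 1.4s + 3.951 = 0, so ω_n = 1.988 rad/s and ζ = 1.4/(2·1.988) = 0.3522.
%OS = 100·exp(−πζ/√(1−ζ²)) = 100·exp(−π·0.3522/√0.876) = 30.7%.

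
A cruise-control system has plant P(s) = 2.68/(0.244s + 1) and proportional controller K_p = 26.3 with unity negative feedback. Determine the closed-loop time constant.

τ = 0.00341 s

Closed loop: T(s) = K_p·P/(1+K_p·P) = 70.48/(0.244s + 1 + 70.48), with pole at s = −(1 + 70.48)/0.244 = −293.
Closed-loop time constant τ = 1/293 = 0.00341 s.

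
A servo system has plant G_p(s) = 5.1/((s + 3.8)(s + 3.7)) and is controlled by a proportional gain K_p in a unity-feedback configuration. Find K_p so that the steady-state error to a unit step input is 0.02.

For a type-0 loop with proportional control, e_ss = 1/(1 + K_p·G_p(0)).
G_p(0) = 0.3627. Require 1/(1 + K_p·0.3627) = 0.02, so 1 + 0.3627·K_p = 50.
K_p = (50 − 1)/0.3627 = 135.

K_p = 135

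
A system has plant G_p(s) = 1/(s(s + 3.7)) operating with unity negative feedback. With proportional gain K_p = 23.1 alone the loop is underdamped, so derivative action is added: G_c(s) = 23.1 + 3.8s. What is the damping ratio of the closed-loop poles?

ζ = 0.78

Forward path: (23.1 + 3.8s)·1/(s(s+3.7)). The closed-loop characteristic equation is s² + (3.7 + 1·3.8)s + 1·23.1 = 0.
That is s² + 7.5s + 23.1 = 0, so ω_n = 4.806 rad/s and ζ = 7.5/(2·4.806) = 0.7802.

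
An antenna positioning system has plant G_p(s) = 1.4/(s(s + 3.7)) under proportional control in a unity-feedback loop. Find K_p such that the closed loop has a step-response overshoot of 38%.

From %OS = 100·exp(−πζ/√(1−ζ²)) = 38%, ζ = −ln(0.38)/√(π²+ln²(0.38)) = 0.2943.
Characteristic equation s² + 3.7s + 1.4K_p = 0 gives ζ = 3.7/(2√(1.4K_p)).
Setting ζ = 0.2943: √(1.4K_p) = 3.7/(2·0.2943) = 6.285, so K_p = 39.5/1.4 = 28.2.

K_p = 28.2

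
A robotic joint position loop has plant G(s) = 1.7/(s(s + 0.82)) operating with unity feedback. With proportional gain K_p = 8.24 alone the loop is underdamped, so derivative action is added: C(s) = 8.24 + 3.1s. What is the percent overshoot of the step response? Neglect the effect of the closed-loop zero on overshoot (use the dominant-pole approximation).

Forward path: (8.24 + 3.1s)·1.7/(s(s+0.82)). The closed-loop characteristic equation is s² + (0.82 + 1.7·3.1)s + 1.7·8.24 = 0.
That is s² + 6.09s + 14.01 = 0, so ω_n = 3.743 rad/s and ζ = 6.09/(2·3.743) = 0.8136.
%OS = 100·exp(−πζ/√(1−ζ²)) = 1.23%.

1.23%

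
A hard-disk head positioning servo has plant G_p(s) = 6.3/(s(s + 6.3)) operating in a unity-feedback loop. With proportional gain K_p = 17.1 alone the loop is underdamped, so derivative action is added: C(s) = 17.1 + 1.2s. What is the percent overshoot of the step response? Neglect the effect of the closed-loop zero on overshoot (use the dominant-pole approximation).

5.97%

Forward path: (17.1 + 1.2s)·6.3/(s(s+6.3)). The closed-loop characteristic equation is s² + (6.3 + 6.3·1.2)s + 6.3·17.1 = 0.
That is s² + 13.86s + 107.7 = 0, so ω_n = 10.38 rad/s and ζ = 13.86/(2·10.38) = 0.6677.
%OS = 100·exp(−πζ/√(1−ζ²)) = 5.97%.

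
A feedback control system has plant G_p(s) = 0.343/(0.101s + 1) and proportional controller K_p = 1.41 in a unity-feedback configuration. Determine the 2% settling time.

T_s ≈ 0.272 s

Closed loop: T(s) = K_p·G_p/(1+K_p·G_p) = 0.4836/(0.101s + 1 + 0.4836), with pole at s = −(1 + 0.4836)/0.101 = −14.69.
τ = 1/14.69 = 0.06808 s, so 2% settling time ≈ 4τ = 0.272 s.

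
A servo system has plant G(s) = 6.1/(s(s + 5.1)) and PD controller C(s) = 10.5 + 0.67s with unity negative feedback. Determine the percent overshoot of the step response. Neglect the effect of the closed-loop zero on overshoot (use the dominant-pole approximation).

11.1%

Forward path: (10.5 + 0.67s)·6.1/(s(s+5.1)). The closed-loop characteristic equation is s² + (5.1 + 6.1·0.67)s + 6.1·10.5 = 0.
That is s² + 9.187s + 64.05 = 0, so ω_n = 8.003 rad/s and ζ = 9.187/(2·8.003) = 0.574.
%OS = 100·exp(−πζ/√(1−ζ²)) = 11.1%.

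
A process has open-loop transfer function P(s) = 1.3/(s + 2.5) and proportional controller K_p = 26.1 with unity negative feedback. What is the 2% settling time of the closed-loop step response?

T_s ≈ 0.11 s

Closed-loop transfer function: T(s) = K_p·P(s)/(1 + K_p·P(s)) = 33.93/(s + 2.5 + 33.93) = 33.93/(s + 36.43).
Time constant τ = 1/36.43 = 0.02745 s, so the 2% settling time is about 4τ = 0.11 s.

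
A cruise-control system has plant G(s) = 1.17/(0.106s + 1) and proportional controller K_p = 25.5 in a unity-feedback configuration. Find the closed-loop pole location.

s = -290.9

Closed loop: T(s) = K_p·G/(1+K_p·G) = 29.83/(0.106s + 1 + 29.83), with pole at s = −(1 + 29.83)/0.106 = −290.9.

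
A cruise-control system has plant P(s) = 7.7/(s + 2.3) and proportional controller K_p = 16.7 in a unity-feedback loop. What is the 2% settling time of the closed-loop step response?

Closed-loop transfer function: T(s) = K_p·P(s)/(1 + K_p·P(s)) = 128.6/(s + 2.3 + 128.6) = 128.6/(s + 130.9).
Time constant τ = 1/130.9 = 0.00764 s, so the 2% settling time is about 4τ = 0.0306 s.

T_s ≈ 0.0306 s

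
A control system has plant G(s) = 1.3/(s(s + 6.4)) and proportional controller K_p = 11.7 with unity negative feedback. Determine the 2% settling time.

The closed-loop denominator s² + 6.4s + 15.21 gives ω_n = √15.21 = 3.9 and ζ = 6.4/(2ω_n) = 0.8205.
2% settling time T_s ≈ 4/(ζω_n) = 4/3.2 = 1.25 s.

T_s ≈ 1.25 s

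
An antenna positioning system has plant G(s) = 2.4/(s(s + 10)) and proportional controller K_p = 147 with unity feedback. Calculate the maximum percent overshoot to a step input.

Closed-loop characteristic equation: s² + 10s + 352.8 = 0, so ω_n = 18.78 rad/s and ζ = 10/(2·18.78) = 0.2662.
%OS = 100·exp(−πζ/√(1−ζ²)) = 100·exp(−π·0.2662/√0.9291) = 42%.

42%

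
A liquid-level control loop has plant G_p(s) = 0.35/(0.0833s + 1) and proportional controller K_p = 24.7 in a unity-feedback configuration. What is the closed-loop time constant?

Closed loop: T(s) = K_p·G_p/(1+K_p·G_p) = 8.645/(0.0833s + 1 + 8.645), with pole at s = −(1 + 8.645)/0.0833 = −115.8.
Closed-loop time constant τ = 1/115.8 = 0.00864 s.

τ = 0.00864 s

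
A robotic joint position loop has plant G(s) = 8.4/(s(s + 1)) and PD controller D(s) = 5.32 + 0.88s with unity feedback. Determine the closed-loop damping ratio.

ζ = 0.628

Forward path: (5.32 + 0.88s)·8.4/(s(s+1)). The closed-loop characteristic equation is s² + (1 + 8.4·0.88)s + 8.4·5.32 = 0.
That is s² + 8.392s + 44.69 = 0, so ω_n = 6.685 rad/s and ζ = 8.392/(2·6.685) = 0.6277.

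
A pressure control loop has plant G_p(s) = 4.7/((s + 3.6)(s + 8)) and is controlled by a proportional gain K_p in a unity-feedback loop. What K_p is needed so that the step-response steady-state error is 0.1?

For a type-0 loop with proportional control, e_ss = 1/(1 + K_p·G_p(0)).
G_p(0) = 0.1632. Require 1/(1 + K_p·0.1632) = 0.1, so 1 + 0.1632·K_p = 10.
K_p = (10 − 1)/0.1632 = 55.1.

K_p = 55.1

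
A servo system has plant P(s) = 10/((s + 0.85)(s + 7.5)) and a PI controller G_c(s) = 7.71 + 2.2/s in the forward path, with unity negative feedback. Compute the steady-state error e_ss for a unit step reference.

0

The open loop G_c(s)P(s) has a pole at the origin (type 1), so the static position error constant is infinite and e_ss = 1/(1+∞) = 0.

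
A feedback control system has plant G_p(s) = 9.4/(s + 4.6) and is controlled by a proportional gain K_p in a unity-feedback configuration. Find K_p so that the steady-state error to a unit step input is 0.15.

The loop is type 0, so e_ss(step) = 1/(1 + K_pos) with K_pos = K_p·G_p(0).
G_p(0) = 2.043. Require 1/(1 + K_p·2.043) = 0.15, so 1 + 2.043·K_p = 6.667.
K_p = (6.667 − 1)/2.043 = 2.77.

K_p = 2.77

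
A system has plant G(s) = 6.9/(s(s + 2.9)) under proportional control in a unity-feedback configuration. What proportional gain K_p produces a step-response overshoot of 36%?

K_p = 3.19

From %OS = 100·exp(−πζ/√(1−ζ²)) = 36%, ζ = −ln(0.36)/√(π²+ln²(0.36)) = 0.3093.
Characteristic equation s² + 2.9s + 6.9K_p = 0 gives ζ = 2.9/(2√(6.9K_p)).
Setting ζ = 0.3093: √(6.9K_p) = 2.9/(2·0.3093) = 4.689, so K_p = 21.98/6.9 = 3.19.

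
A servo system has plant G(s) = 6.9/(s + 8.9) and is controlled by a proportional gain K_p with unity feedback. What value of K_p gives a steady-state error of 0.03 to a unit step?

K_p = 41.7

Steady-state error for a unit step on this type-0 loop is 1/(1 + K_p·G(0)).
G(0) = 0.7753. Require 1/(1 + K_p·0.7753) = 0.03, so 1 + 0.7753·K_p = 33.33.
K_p = (33.33 − 1)/0.7753 = 41.7.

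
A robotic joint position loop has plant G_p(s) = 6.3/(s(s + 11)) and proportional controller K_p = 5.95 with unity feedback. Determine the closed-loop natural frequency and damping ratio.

ω_n = 6.12 rad/s, ζ = 0.898

With unity feedback the closed-loop characteristic equation is s² + 11s + 5.95·6.3 = s² + 11s + 37.48 = 0.
Matching s² + 2ζω_n s + ω_n²: ω_n = √37.48 = 6.122 rad/s and 2ζω_n = 11, so ζ = 11/(2·6.122) = 0.898.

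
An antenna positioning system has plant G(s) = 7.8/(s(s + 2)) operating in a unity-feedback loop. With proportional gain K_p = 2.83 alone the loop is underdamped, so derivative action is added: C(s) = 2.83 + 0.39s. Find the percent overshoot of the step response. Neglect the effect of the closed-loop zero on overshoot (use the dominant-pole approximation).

13.6%

Forward path: (2.83 + 0.39s)·7.8/(s(s+2)). The closed-loop characteristic equation is s² + (2 + 7.8·0.39)s + 7.8·2.83 = 0.
That is s² + 5.042s + 22.07 = 0, so ω_n = 4.698 rad/s and ζ = 5.042/(2·4.698) = 0.5366.
%OS = 100·exp(−πζ/√(1−ζ²)) = 13.6%.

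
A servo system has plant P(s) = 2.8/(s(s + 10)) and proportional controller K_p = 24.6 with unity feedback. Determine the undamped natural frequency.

With unity feedback the closed-loop characteristic equation is s² + 10s + 24.6·2.8 = s² + 10s + 68.88 = 0.
Matching s² + 2ζω_n s + ω_n²: ω_n = √68.88 = 8.299 rad/s and 2ζω_n = 10, so ζ = 10/(2·8.299) = 0.602.

ω_n = 8.3 rad/s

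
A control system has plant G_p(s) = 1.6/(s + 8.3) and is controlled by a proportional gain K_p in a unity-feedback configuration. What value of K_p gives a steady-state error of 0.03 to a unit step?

K_p = 168

For a type-0 loop with proportional control, e_ss = 1/(1 + K_p·G_p(0)).
G_p(0) = 0.1928. Require 1/(1 + K_p·0.1928) = 0.03, so 1 + 0.1928·K_p = 33.33.
K_p = (33.33 − 1)/0.1928 = 168.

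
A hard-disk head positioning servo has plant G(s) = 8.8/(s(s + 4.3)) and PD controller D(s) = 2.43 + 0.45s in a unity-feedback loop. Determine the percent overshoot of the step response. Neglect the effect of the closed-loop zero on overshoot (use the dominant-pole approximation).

Forward path: (2.43 + 0.45s)·8.8/(s(s+4.3)). The closed-loop characteristic equation is s² + (4.3 + 8.8·0.45)s + 8.8·2.43 = 0.
That is s² + 8.26s + 21.38 = 0, so ω_n = 4.624 rad/s and ζ = 8.26/(2·4.624) = 0.8931.
%OS = 100·exp(−πζ/√(1−ζ²)) = 0.195%.

0.195%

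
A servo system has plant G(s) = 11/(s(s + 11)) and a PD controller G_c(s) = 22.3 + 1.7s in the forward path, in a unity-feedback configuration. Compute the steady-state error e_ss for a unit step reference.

0

The open loop G_c(s)G(s) has a pole at the origin (type 1), so the static position error constant is infinite and e_ss = 1/(1+∞) = 0.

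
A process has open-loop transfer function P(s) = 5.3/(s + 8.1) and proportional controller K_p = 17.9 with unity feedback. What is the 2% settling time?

Closed-loop transfer function: T(s) = K_p·P(s)/(1 + K_p·P(s)) = 94.87/(s + 8.1 + 94.87) = 94.87/(s + 103).
Time constant τ = 1/103 = 0.009712 s, so the 2% settling time is about 4τ = 0.0388 s.

T_s ≈ 0.0388 s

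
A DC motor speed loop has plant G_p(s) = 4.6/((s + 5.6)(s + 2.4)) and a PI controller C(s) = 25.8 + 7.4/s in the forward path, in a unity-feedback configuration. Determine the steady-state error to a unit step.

0

The open loop C(s)G_p(s) has a pole at the origin (type 1), so the static position error constant is infinite and e_ss = 1/(1+∞) = 0.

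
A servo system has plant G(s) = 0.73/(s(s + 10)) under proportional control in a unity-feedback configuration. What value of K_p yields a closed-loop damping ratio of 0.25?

Closed-loop characteristic equation: s² + 10s + K_p·0.73 = 0.
So ω_n = √(0.73K_p) and 2ζω_n = 10, giving ζ = 10/(2√(0.73K_p)).
Setting ζ = 0.25: √(0.73K_p) = 10/(2·0.25) = 20, so K_p = 400/0.73 = 548.

K_p = 548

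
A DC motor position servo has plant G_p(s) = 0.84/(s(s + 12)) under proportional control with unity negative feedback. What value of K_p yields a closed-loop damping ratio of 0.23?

K_p = 810

Closed-loop characteristic equation: s² + 12s + K_p·0.84 = 0.
So ω_n = √(0.84K_p) and 2ζω_n = 12, giving ζ = 12/(2√(0.84K_p)).
Setting ζ = 0.23: √(0.84K_p) = 12/(2·0.23) = 26.09, so K_p = 680.5/0.84 = 810.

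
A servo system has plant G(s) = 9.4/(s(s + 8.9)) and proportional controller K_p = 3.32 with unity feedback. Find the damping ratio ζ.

ζ = 0.797

The closed-loop denominator is s(s+8.9) + 3.32·9.4 = s² + 8.9s + 31.21.
So ω_n² = 31.21 ⇒ ω_n = 5.586 rad/s, and ζ = 8.9/(2ω_n) = 0.797.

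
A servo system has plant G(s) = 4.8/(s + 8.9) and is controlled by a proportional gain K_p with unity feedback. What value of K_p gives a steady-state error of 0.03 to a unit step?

K_p = 60

For a type-0 loop with proportional control, e_ss = 1/(1 + K_p·G(0)).
G(0) = 0.5393. Require 1/(1 + K_p·0.5393) = 0.03, so 1 + 0.5393·K_p = 33.33.
K_p = (33.33 − 1)/0.5393 = 60.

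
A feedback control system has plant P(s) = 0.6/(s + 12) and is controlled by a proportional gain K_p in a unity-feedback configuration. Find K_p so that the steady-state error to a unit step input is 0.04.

K_p = 480

Steady-state error for a unit step on this type-0 loop is 1/(1 + K_p·P(0)).
P(0) = 0.05. Require 1/(1 + K_p·0.05) = 0.04, so 1 + 0.05·K_p = 25.
K_p = (25 − 1)/0.05 = 480.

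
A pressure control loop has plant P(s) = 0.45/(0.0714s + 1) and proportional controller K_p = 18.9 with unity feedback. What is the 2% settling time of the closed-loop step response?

T_s ≈ 0.03 s

Closed loop: T(s) = K_p·P/(1+K_p·P) = 8.505/(0.0714s + 1 + 8.505), with pole at s = −(1 + 8.505)/0.0714 = −133.1.
τ = 1/133.1 = 0.007512 s, so 2% settling time ≈ 4τ = 0.03 s.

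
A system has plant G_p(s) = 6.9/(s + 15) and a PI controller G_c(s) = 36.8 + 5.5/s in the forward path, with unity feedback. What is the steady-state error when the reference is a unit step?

The open loop G_c(s)G_p(s) has a pole at the origin (type 1), so the static position error constant is infinite and e_ss = 1/(1+∞) = 0.

0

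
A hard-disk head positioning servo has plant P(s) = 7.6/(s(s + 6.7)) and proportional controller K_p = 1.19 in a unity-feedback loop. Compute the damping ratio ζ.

1 + K_p·P(s) = 0 gives s² + 6.7s + 9.044 = 0.
Matching s² + 2ζω_n s + ω_n²: ω_n = √9.044 = 3.007 rad/s and 2ζω_n = 6.7, so ζ = 6.7/(2·3.007) = 1.11.

ζ = 1.11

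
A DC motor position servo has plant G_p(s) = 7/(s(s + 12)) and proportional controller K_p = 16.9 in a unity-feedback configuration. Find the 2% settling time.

T_s ≈ 0.667 s

The closed-loop denominator s² + 12s + 118.3 gives ω_n = √118.3 = 10.88 and ζ = 12/(2ω_n) = 0.5516.
2% settling time T_s ≈ 4/(ζω_n) = 4/6 = 0.667 s.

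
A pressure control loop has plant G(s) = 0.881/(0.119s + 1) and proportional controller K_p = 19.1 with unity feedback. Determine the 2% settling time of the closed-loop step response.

T_s ≈ 0.0267 s

Closed loop: T(s) = K_p·G/(1+K_p·G) = 16.83/(0.119s + 1 + 16.83), with pole at s = −(1 + 16.83)/0.119 = −149.8.
τ = 1/149.8 = 0.006675 s, so 2% settling time ≈ 4τ = 0.0267 s.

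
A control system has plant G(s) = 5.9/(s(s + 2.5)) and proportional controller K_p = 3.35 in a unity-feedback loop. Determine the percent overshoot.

The closed-loop denominator s² + 2.5s + 19.77 gives ω_n = √19.77 = 4.446 and ζ = 2.5/(2ω_n) = 0.2812.
%OS = 100·exp(−πζ/√(1−ζ²)) = 100·exp(−π·0.2812/√0.9209) = 39.8%.

39.8%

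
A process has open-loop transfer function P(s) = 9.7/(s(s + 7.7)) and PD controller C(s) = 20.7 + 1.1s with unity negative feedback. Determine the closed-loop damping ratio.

Forward path: (20.7 + 1.1s)·9.7/(s(s+7.7)). The closed-loop characteristic equation is s² + (7.7 + 9.7·1.1)s + 9.7·20.7 = 0.
That is s² + 18.37s + 200.8 = 0, so ω_n = 14.17 rad/s and ζ = 18.37/(2·14.17) = 0.6482.

ζ = 0.648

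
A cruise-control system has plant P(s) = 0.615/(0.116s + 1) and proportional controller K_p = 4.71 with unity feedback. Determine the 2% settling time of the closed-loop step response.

Closed loop: T(s) = K_p·P/(1+K_p·P) = 2.897/(0.116s + 1 + 2.897), with pole at s = −(1 + 2.897)/0.116 = −33.59.
τ = 1/33.59 = 0.02977 s, so 2% settling time ≈ 4τ = 0.119 s.

T_s ≈ 0.119 s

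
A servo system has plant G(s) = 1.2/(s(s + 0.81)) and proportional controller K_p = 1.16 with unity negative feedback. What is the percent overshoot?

The closed-loop denominator s² + 0.81s + 1.392 gives ω_n = √1.392 = 1.18 and ζ = 0.81/(2ω_n) = 0.3433.
%OS = 100·exp(−πζ/√(1−ζ²)) = 100·exp(−π·0.3433/√0.8822) = 31.7%.

31.7%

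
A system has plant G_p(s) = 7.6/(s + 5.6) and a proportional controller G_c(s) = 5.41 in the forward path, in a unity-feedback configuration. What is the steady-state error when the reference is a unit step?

0.12

The loop is type 0. Static position error constant K_pos = G_c(0)·G_p(0) = 5.41·1.357 = 7.342.
Steady-state error to a unit step: e_ss = 1/(1+K_pos) = 1/8.342 = 0.12.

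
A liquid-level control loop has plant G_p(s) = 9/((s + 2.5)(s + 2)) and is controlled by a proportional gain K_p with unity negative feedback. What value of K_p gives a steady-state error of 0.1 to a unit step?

K_p = 5

Steady-state error for a unit step on this type-0 loop is 1/(1 + K_p·G_p(0)).
G_p(0) = 1.8. Require 1/(1 + K_p·1.8) = 0.1, so 1 + 1.8·K_p = 10.
K_p = (10 − 1)/1.8 = 5.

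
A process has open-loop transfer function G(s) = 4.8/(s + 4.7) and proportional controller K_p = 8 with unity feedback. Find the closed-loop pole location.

Closed-loop transfer function: T(s) = K_p·G(s)/(1 + K_p·G(s)) = 38.4/(s + 4.7 + 38.4) = 38.4/(s + 43.1).
The closed-loop pole is at s = −43.1.

s = -43.1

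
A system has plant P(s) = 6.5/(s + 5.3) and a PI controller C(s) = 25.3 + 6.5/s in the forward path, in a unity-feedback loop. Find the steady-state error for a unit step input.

0

The open loop C(s)P(s) has a pole at the origin (type 1), so the static position error constant is infinite and e_ss = 1/(1+∞) = 0.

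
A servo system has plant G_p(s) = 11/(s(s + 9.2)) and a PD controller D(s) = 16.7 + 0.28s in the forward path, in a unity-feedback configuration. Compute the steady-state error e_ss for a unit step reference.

0

The open loop D(s)G_p(s) has a pole at the origin (type 1), so the static position error constant is infinite and e_ss = 1/(1+∞) = 0.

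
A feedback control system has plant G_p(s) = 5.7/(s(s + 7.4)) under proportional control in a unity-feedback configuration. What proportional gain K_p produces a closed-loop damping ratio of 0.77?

K_p = 4.05

Closed-loop characteristic equation: s² + 7.4s + K_p·5.7 = 0.
So ω_n = √(5.7K_p) and 2ζω_n = 7.4, giving ζ = 7.4/(2√(5.7K_p)).
Setting ζ = 0.77: √(5.7K_p) = 7.4/(2·0.77) = 4.805, so K_p = 23.09/5.7 = 4.05.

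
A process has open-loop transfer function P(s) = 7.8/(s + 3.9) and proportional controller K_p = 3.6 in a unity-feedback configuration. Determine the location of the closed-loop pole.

s = -31.98

Closed-loop transfer function: T(s) = K_p·P(s)/(1 + K_p·P(s)) = 28.08/(s + 3.9 + 28.08) = 28.08/(s + 31.98).
The closed-loop pole is at s = −31.98.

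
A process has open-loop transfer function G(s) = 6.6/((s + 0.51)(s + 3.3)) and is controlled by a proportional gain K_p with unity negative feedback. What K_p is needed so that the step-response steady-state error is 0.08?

K_p = 2.93

The loop is type 0, so e_ss(step) = 1/(1 + K_pos) with K_pos = K_p·G(0).
G(0) = 3.922. Require 1/(1 + K_p·3.922) = 0.08, so 1 + 3.922·K_p = 12.5.
K_p = (12.5 − 1)/3.922 = 2.93.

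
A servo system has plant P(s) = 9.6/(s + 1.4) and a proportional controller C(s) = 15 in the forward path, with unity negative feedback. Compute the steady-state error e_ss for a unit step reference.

0.00963

The loop is type 0. Static position error constant K_pos = C(0)·P(0) = 15·6.857 = 102.9.
Steady-state error to a unit step: e_ss = 1/(1+K_pos) = 1/103.9 = 0.00963.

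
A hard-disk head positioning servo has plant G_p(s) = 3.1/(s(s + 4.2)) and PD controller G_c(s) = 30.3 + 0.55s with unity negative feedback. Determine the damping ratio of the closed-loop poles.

ζ = 0.305

Forward path: (30.3 + 0.55s)·3.1/(s(s+4.2)). The closed-loop characteristic equation is s² + (4.2 + 3.1·0.55)s + 3.1·30.3 = 0.
That is s² + 5.905s + 93.93 = 0, so ω_n = 9.692 rad/s and ζ = 5.905/(2·9.692) = 0.3046.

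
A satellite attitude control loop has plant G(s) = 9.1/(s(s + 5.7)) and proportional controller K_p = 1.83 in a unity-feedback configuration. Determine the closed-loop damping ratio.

The closed-loop denominator is s(s+5.7) + 1.83·9.1 = s² + 5.7s + 16.65.
Matching s² + 2ζω_n s + ω_n²: ω_n = √16.65 = 4.081 rad/s and 2ζω_n = 5.7, so ζ = 5.7/(2·4.081) = 0.698.

ζ = 0.698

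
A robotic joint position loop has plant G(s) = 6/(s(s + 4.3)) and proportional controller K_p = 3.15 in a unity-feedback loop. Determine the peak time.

T_p = 0.831 s

Closed-loop characteristic equation: s² + 4.3s + 18.9 = 0, so ω_n = 4.347 rad/s and ζ = 4.3/(2·4.347) = 0.4945.
Damped frequency ω_d = ω_n√(1−ζ²) = 3.779 rad/s, so peak time T_p = π/ω_d = 0.831 s.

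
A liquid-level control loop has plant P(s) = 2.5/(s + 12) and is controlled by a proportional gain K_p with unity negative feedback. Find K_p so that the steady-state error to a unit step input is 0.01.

K_p = 475

Steady-state error for a unit step on this type-0 loop is 1/(1 + K_p·P(0)).
P(0) = 0.2083. Require 1/(1 + K_p·0.2083) = 0.01, so 1 + 0.2083·K_p = 100.
K_p = (100 − 1)/0.2083 = 475.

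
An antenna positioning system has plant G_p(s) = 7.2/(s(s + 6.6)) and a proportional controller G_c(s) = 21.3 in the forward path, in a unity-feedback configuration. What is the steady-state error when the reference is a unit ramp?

0.043

The loop has one pole at the origin (type 1). Velocity error constant K_v = lim_{s→0} s·G_c(s)G_p(s) = 21.3·7.2/6.6 = 23.24.
Steady-state error to a unit ramp: e_ss = 1/K_v = 0.043.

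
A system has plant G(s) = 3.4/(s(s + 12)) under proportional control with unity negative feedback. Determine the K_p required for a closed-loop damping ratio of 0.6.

Closed-loop characteristic equation: s² + 12s + K_p·3.4 = 0.
So ω_n = √(3.4K_p) and 2ζω_n = 12, giving ζ = 12/(2√(3.4K_p)).
Setting ζ = 0.6: √(3.4K_p) = 12/(2·0.6) = 10, so K_p = 100/3.4 = 29.4.

K_p = 29.4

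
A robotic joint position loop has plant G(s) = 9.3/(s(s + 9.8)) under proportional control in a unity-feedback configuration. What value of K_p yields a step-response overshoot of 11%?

K_p = 7.81

From %OS = 100·exp(−πζ/√(1−ζ²)) = 11%, ζ = −ln(0.11)/√(π²+ln²(0.11)) = 0.5749.
Characteristic equation s² + 9.8s + 9.3K_p = 0 gives ζ = 9.8/(2√(9.3K_p)).
Setting ζ = 0.5749: √(9.3K_p) = 9.8/(2·0.5749) = 8.523, so K_p = 72.65/9.3 = 7.81.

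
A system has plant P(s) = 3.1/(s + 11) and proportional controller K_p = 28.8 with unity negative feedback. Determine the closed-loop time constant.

τ = 0.00997 s

Closed-loop transfer function: T(s) = K_p·P(s)/(1 + K_p·P(s)) = 89.28/(s + 11 + 89.28) = 89.28/(s + 100.3).
Time constant τ = 1/100.3 = 0.00997 s.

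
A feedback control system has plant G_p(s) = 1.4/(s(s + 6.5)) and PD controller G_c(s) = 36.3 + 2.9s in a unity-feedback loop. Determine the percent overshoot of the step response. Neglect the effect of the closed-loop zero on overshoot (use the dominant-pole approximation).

Forward path: (36.3 + 2.9s)·1.4/(s(s+6.5)). The closed-loop characteristic equation is s² + (6.5 + 1.4·2.9)s + 1.4·36.3 = 0.
That is s² + 10.56s + 50.82 = 0, so ω_n = 7.129 rad/s and ζ = 10.56/(2·7.129) = 0.7407.
%OS = 100·exp(−πζ/√(1−ζ²)) = 3.13%.

3.13%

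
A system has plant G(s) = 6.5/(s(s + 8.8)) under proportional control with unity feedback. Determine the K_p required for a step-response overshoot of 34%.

From %OS = 100·exp(−πζ/√(1−ζ²)) = 34%, ζ = −ln(0.34)/√(π²+ln²(0.34)) = 0.3248.
Characteristic equation s² + 8.8s + 6.5K_p = 0 gives ζ = 8.8/(2√(6.5K_p)).
Setting ζ = 0.3248: √(6.5K_p) = 8.8/(2·0.3248) = 13.55, so K_p = 183.5/6.5 = 28.2.

K_p = 28.2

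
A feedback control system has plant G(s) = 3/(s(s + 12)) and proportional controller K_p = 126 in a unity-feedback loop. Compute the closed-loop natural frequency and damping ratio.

1 + K_p·G(s) = 0 gives s² + 12s + 378 = 0.
So ω_n² = 378 ⇒ ω_n = 19.44 rad/s, and ζ = 12/(2ω_n) = 0.309.

ω_n = 19.4 rad/s, ζ = 0.309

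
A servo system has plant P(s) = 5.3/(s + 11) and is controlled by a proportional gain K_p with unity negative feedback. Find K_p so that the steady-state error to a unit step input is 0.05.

Steady-state error for a unit step on this type-0 loop is 1/(1 + K_p·P(0)).
P(0) = 0.4818. Require 1/(1 + K_p·0.4818) = 0.05, so 1 + 0.4818·K_p = 20.
K_p = (20 − 1)/0.4818 = 39.4.

K_p = 39.4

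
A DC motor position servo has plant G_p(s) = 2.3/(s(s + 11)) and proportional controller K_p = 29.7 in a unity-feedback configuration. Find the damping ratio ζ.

ζ = 0.665

1 + K_p·G_p(s) = 0 gives s² + 11s + 68.31 = 0.
Matching s² + 2ζω_n s + ω_n²: ω_n = √68.31 = 8.265 rad/s and 2ζω_n = 11, so ζ = 11/(2·8.265) = 0.665.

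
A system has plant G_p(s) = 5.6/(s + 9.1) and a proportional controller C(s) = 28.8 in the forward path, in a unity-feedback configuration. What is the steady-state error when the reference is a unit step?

The loop is type 0. Static position error constant K_pos = C(0)·G_p(0) = 28.8·0.6154 = 17.72.
Steady-state error to a unit step: e_ss = 1/(1+K_pos) = 1/18.72 = 0.0534.

0.0534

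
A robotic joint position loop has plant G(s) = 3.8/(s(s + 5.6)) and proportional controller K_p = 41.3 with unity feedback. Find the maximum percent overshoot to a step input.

From 1 + K_pG(s) = 0: s² + 5.6s + 156.9 = 0 ⇒ ω_n = 12.53, ζ = 0.2235.
%OS = 100·exp(−πζ/√(1−ζ²)) = 100·exp(−π·0.2235/√0.95) = 48.7%.

48.7%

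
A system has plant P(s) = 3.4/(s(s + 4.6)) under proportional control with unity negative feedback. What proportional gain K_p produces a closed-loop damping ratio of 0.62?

Closed-loop characteristic equation: s² + 4.6s + K_p·3.4 = 0.
So ω_n = √(3.4K_p) and 2ζω_n = 4.6, giving ζ = 4.6/(2√(3.4K_p)).
Setting ζ = 0.62: √(3.4K_p) = 4.6/(2·0.62) = 3.71, so K_p = 13.76/3.4 = 4.05.

K_p = 4.05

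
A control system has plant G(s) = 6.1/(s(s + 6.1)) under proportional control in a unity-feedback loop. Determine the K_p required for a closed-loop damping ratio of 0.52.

K_p = 5.64

Closed-loop characteristic equation: s² + 6.1s + K_p·6.1 = 0.
So ω_n = √(6.1K_p) and 2ζω_n = 6.1, giving ζ = 6.1/(2√(6.1K_p)).
Setting ζ = 0.52: √(6.1K_p) = 6.1/(2·0.52) = 5.865, so K_p = 34.4/6.1 = 5.64.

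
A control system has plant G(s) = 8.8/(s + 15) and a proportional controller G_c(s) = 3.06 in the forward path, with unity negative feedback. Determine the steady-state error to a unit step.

The loop is type 0. Static position error constant K_pos = G_c(0)·G(0) = 3.06·0.5867 = 1.795.
Steady-state error to a unit step: e_ss = 1/(1+K_pos) = 1/2.795 = 0.358.

0.358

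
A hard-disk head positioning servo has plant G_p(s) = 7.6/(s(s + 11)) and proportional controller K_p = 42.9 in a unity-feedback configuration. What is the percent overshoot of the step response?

36.6%

From 1 + K_pG_p(s) = 0: s² + 11s + 326 = 0 ⇒ ω_n = 18.06, ζ = 0.3046.
%OS = 100·exp(−πζ/√(1−ζ²)) = 100·exp(−π·0.3046/√0.9072) = 36.6%.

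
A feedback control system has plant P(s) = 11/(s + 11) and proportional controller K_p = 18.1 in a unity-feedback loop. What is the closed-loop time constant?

τ = 0.00476 s

Closed-loop transfer function: T(s) = K_p·P(s)/(1 + K_p·P(s)) = 199.1/(s + 11 + 199.1) = 199.1/(s + 210.1).
Time constant τ = 1/210.1 = 0.00476 s.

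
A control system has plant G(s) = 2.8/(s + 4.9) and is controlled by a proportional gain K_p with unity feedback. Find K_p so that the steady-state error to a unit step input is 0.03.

K_p = 56.6

For a type-0 loop with proportional control, e_ss = 1/(1 + K_p·G(0)).
G(0) = 0.5714. Require 1/(1 + K_p·0.5714) = 0.03, so 1 + 0.5714·K_p = 33.33.
K_p = (33.33 − 1)/0.5714 = 56.6.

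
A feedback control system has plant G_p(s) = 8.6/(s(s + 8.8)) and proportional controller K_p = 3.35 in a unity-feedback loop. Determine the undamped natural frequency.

The closed-loop denominator is s(s+8.8) + 3.35·8.6 = s² + 8.8s + 28.81.
Matching s² + 2ζω_n s + ω_n²: ω_n = √28.81 = 5.367 rad/s and 2ζω_n = 8.8, so ζ = 8.8/(2·5.367) = 0.82.

ω_n = 5.37 rad/s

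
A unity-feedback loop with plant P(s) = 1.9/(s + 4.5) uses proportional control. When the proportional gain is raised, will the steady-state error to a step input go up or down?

e_ss = 1/(1 + K_p·P(0)); a larger K_p raises the denominator, so e_ss decreases.

decrease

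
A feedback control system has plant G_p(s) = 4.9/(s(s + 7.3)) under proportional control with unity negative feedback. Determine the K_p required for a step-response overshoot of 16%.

From %OS = 100·exp(−πζ/√(1−ζ²)) = 16%, ζ = −ln(0.16)/√(π²+ln²(0.16)) = 0.5039.
Characteristic equation s² + 7.3s + 4.9K_p = 0 gives ζ = 7.3/(2√(4.9K_p)).
Setting ζ = 0.5039: √(4.9K_p) = 7.3/(2·0.5039) = 7.244, so K_p = 52.47/4.9 = 10.7.

K_p = 10.7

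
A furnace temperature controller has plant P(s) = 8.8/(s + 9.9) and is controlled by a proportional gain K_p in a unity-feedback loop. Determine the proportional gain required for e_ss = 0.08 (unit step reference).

K_p = 12.9

The loop is type 0, so e_ss(step) = 1/(1 + K_pos) with K_pos = K_p·P(0).
P(0) = 0.8889. Require 1/(1 + K_p·0.8889) = 0.08, so 1 + 0.8889·K_p = 12.5.
K_p = (12.5 − 1)/0.8889 = 12.9.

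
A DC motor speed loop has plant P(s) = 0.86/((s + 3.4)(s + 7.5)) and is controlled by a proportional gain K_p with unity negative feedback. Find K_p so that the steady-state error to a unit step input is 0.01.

Steady-state error for a unit step on this type-0 loop is 1/(1 + K_p·P(0)).
P(0) = 0.03373. Require 1/(1 + K_p·0.03373) = 0.01, so 1 + 0.03373·K_p = 100.
K_p = (100 − 1)/0.03373 = 2940.

K_p = 2940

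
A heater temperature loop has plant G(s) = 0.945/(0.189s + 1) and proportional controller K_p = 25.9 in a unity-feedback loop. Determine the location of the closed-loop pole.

Closed loop: T(s) = K_p·G/(1+K_p·G) = 24.48/(0.189s + 1 + 24.48), with pole at s = −(1 + 24.48)/0.189 = −134.8.

s = -134.8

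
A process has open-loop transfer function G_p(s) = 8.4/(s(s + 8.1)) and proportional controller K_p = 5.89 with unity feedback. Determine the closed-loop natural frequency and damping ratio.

ω_n = 7.03 rad/s, ζ = 0.576

The closed-loop denominator is s(s+8.1) + 5.89·8.4 = s² + 8.1s + 49.48.
So ω_n² = 49.48 ⇒ ω_n = 7.034 rad/s, and ζ = 8.1/(2ω_n) = 0.576.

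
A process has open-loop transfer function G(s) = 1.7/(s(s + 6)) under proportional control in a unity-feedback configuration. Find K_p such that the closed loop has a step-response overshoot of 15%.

K_p = 19.8

From %OS = 100·exp(−πζ/√(1−ζ²)) = 15%, ζ = −ln(0.15)/√(π²+ln²(0.15)) = 0.5169.
Characteristic equation s² + 6s + 1.7K_p = 0 gives ζ = 6/(2√(1.7K_p)).
Setting ζ = 0.5169: √(1.7K_p) = 6/(2·0.5169) = 5.803, so K_p = 33.68/1.7 = 19.8.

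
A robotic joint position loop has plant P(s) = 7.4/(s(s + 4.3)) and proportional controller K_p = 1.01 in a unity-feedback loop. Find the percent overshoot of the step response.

From 1 + K_pP(s) = 0: s² + 4.3s + 7.474 = 0 ⇒ ω_n = 2.734, ζ = 0.7864.
%OS = 100·exp(−πζ/√(1−ζ²)) = 100·exp(−π·0.7864/√0.3815) = 1.83%.

1.83%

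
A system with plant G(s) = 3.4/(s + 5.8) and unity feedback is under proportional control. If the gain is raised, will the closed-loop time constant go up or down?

The closed-loop bandwidth 5.8+K_p·3.4 grows with K_p, so τ shrinks.

decrease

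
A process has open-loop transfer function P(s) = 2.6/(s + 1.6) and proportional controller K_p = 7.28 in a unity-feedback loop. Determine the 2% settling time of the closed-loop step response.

T_s ≈ 0.195 s

Closed-loop transfer function: T(s) = K_p·P(s)/(1 + K_p·P(s)) = 18.93/(s + 1.6 + 18.93) = 18.93/(s + 20.53).
Time constant τ = 1/20.53 = 0.04871 s, so the 2% settling time is about 4τ = 0.195 s.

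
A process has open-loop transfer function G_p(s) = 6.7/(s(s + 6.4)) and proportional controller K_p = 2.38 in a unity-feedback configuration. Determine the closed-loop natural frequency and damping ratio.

With unity feedback the closed-loop characteristic equation is s² + 6.4s + 2.38·6.7 = s² + 6.4s + 15.95 = 0.
Matching s² + 2ζω_n s + ω_n²: ω_n = √15.95 = 3.993 rad/s and 2ζω_n = 6.4, so ζ = 6.4/(2·3.993) = 0.801.

ω_n = 3.99 rad/s, ζ = 0.801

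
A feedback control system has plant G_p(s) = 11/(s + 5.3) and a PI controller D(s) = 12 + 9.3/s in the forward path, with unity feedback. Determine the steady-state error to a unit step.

0

The open loop D(s)G_p(s) has a pole at the origin (type 1), so the static position error constant is infinite and e_ss = 1/(1+∞) = 0.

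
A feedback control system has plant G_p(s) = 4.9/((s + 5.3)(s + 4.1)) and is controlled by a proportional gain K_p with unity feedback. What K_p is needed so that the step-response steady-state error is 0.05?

Steady-state error for a unit step on this type-0 loop is 1/(1 + K_p·G_p(0)).
G_p(0) = 0.2255. Require 1/(1 + K_p·0.2255) = 0.05, so 1 + 0.2255·K_p = 20.
K_p = (20 − 1)/0.2255 = 84.3.

K_p = 84.3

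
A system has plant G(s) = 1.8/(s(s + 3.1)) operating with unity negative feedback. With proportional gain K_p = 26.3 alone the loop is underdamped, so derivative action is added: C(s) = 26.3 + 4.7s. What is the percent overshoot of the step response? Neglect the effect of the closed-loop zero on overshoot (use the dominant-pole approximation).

Forward path: (26.3 + 4.7s)·1.8/(s(s+3.1)). The closed-loop characteristic equation is s² + (3.1 + 1.8·4.7)s + 1.8·26.3 = 0.
That is s² + 11.56s + 47.34 = 0, so ω_n = 6.88 rad/s and ζ = 11.56/(2·6.88) = 0.8401.
%OS = 100·exp(−πζ/√(1−ζ²)) = 0.771%.

0.771%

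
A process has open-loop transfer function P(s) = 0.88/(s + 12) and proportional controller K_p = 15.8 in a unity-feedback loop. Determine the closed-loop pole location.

s = -25.9

Closed-loop transfer function: T(s) = K_p·P(s)/(1 + K_p·P(s)) = 13.9/(s + 12 + 13.9) = 13.9/(s + 25.9).
The closed-loop pole is at s = −25.9.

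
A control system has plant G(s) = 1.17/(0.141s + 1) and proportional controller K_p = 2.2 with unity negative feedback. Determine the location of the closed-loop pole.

s = -25.35

Closed loop: T(s) = K_p·G/(1+K_p·G) = 2.574/(0.141s + 1 + 2.574), with pole at s = −(1 + 2.574)/0.141 = −25.35.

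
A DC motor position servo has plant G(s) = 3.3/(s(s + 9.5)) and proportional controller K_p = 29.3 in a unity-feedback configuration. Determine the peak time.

The closed-loop denominator s² + 9.5s + 96.69 gives ω_n = √96.69 = 9.833 and ζ = 9.5/(2ω_n) = 0.4831.
Damped frequency ω_d = ω_n√(1−ζ²) = 8.61 rad/s, so peak time T_p = π/ω_d = 0.365 s.

T_p = 0.365 s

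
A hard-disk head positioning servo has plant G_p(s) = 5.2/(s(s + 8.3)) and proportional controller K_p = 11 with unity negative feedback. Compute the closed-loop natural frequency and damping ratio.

ω_n = 7.56 rad/s, ζ = 0.549

With unity feedback the closed-loop characteristic equation is s² + 8.3s + 11·5.2 = s² + 8.3s + 57.2 = 0.
Matching s² + 2ζω_n s + ω_n²: ω_n = √57.2 = 7.563 rad/s and 2ζω_n = 8.3, so ζ = 8.3/(2·7.563) = 0.549.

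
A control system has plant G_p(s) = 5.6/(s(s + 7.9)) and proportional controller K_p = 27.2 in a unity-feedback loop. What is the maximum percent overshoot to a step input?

The closed-loop denominator s² + 7.9s + 152.3 gives ω_n = √152.3 = 12.34 and ζ = 7.9/(2ω_n) = 0.3201.
%OS = 100·exp(−πζ/√(1−ζ²)) = 100·exp(−π·0.3201/√0.8976) = 34.6%.

34.6%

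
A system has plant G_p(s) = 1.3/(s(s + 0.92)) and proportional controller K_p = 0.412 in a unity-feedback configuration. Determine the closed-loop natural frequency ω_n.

ω_n = 0.732 rad/s

With unity feedback the closed-loop characteristic equation is s² + 0.92s + 0.412·1.3 = s² + 0.92s + 0.5356 = 0.
So ω_n² = 0.5356 ⇒ ω_n = 0.7318 rad/s, and ζ = 0.92/(2ω_n) = 0.629.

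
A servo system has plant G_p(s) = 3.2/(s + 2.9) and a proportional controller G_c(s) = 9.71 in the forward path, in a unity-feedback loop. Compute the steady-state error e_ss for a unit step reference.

The loop is type 0. Static position error constant K_pos = G_c(0)·G_p(0) = 9.71·1.103 = 10.71.
Steady-state error to a unit step: e_ss = 1/(1+K_pos) = 1/11.71 = 0.0854.

0.0854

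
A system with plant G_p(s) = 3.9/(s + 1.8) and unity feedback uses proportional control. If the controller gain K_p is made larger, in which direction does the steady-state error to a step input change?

e_ss = 1/(1 + K_p·G_p(0)); a larger K_p raises the denominator, so e_ss decreases.

decrease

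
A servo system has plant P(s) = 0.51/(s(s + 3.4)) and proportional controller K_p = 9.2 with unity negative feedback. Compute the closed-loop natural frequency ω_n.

ω_n = 2.17 rad/s

The closed-loop denominator is s(s+3.4) + 9.2·0.51 = s² + 3.4s + 4.692.
So ω_n² = 4.692 ⇒ ω_n = 2.166 rad/s, and ζ = 3.4/(2ω_n) = 0.785.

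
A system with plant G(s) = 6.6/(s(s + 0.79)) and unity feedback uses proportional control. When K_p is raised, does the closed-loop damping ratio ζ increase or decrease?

ζ = 0.79/(2√(6.6K_p)); increasing K_p raises the denominator, so ζ falls.

decrease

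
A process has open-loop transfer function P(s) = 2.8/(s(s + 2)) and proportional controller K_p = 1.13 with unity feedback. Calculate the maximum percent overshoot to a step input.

11.8%

The closed-loop denominator s² + 2s + 3.164 gives ω_n = √3.164 = 1.779 and ζ = 2/(2ω_n) = 0.5622.
%OS = 100·exp(−πζ/√(1−ζ²)) = 100·exp(−π·0.5622/√0.6839) = 11.8%.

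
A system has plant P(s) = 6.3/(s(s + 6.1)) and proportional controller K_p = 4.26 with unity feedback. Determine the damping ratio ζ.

1 + K_p·P(s) = 0 gives s² + 6.1s + 26.84 = 0.
So ω_n² = 26.84 ⇒ ω_n = 5.181 rad/s, and ζ = 6.1/(2ω_n) = 0.589.

ζ = 0.589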